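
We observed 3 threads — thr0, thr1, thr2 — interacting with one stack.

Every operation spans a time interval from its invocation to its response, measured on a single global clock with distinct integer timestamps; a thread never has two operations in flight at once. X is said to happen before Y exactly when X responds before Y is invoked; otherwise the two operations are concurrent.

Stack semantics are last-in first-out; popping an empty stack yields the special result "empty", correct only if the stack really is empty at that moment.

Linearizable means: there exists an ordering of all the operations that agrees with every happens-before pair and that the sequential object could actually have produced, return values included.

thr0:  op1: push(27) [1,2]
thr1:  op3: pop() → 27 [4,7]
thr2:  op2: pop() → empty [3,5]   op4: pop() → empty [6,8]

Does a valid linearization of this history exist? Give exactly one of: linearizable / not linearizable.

witness order: op1, op3, op2, op4
step 1: op1 push(27) — stack <27>
step 2: op3 pop() → 27 — stack <>
step 3: op2 pop() → empty — stack <>
step 4: op4 pop() → empty — stack <>

linearizable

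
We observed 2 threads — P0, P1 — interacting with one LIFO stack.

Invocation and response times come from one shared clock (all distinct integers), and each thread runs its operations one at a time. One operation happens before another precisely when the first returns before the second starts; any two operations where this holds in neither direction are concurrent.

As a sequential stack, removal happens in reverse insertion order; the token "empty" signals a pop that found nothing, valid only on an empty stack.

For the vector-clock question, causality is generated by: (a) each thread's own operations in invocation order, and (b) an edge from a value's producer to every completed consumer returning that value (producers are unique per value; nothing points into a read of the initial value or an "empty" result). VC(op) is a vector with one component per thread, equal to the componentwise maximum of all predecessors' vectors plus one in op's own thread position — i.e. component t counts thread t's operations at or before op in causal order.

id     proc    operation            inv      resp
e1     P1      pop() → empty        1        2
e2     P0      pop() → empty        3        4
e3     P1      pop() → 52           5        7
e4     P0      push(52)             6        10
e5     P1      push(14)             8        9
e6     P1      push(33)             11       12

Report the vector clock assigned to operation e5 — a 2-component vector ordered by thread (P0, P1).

invoked at 1, e1 has no predecessors; its own P1 bump gives (0, 1)
invoked at 3, e2 has no predecessors; its own P0 bump gives (1, 0)
merge at e4 (invoked 6): VC(e2)=(1, 0), own-thread bump on P0 → (2, 0)
merge at e3 (invoked 5): VC(e1)=(0, 1), VC(e4)=(2, 0), own-thread bump on P1 → (2, 2)
merge at e5 (invoked 8): VC(e3)=(2, 2), own-thread bump on P1 → (2, 3)
merge at e6 (invoked 11): VC(e5)=(2, 3), own-thread bump on P1 → (2, 4)
target: VC(e5) = (2, 3)

(2, 3)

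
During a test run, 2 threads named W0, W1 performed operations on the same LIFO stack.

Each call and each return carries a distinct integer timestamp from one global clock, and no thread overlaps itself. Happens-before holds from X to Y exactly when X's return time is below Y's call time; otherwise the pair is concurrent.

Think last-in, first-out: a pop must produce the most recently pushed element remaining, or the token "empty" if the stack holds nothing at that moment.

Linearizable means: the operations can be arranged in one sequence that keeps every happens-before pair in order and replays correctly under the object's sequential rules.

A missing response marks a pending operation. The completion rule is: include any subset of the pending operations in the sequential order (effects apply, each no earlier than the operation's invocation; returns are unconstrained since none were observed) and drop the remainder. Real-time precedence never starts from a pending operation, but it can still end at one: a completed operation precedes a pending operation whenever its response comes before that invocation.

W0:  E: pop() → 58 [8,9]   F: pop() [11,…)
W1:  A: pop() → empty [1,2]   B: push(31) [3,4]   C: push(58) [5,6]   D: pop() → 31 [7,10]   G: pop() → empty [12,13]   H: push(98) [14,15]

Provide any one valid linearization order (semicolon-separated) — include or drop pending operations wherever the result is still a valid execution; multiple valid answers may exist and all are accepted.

A; B; C; E; D; F; G; H

after step 1 (A pop() → empty): stack <>
after step 2 (B push(31)): stack <31>
after step 3 (C push(58)): stack <31,58>
after step 4 (E pop() → 58): stack <31>
after step 5 (D pop() → 31): stack <>
after step 6 (F pop() (pending, included)): stack <>
after step 7 (G pop() → empty): stack <>
after step 8 (H push(98)): stack <98>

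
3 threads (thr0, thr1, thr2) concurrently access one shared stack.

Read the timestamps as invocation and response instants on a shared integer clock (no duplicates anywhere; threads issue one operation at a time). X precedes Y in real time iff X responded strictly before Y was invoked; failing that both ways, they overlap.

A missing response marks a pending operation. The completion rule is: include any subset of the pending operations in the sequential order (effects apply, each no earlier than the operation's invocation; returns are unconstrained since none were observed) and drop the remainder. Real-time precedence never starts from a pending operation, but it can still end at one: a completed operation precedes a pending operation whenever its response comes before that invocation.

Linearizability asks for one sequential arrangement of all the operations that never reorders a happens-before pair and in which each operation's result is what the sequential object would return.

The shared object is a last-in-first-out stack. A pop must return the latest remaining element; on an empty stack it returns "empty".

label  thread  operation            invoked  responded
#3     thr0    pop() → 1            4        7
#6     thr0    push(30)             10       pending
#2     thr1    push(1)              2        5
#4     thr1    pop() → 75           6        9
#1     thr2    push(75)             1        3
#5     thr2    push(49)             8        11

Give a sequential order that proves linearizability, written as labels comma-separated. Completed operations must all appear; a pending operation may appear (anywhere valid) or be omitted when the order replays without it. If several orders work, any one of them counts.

#1, #2, #3, #4, #5

step 1: #1 push(75) — stack <75>
step 2: #2 push(1) — stack <75,1>
step 3: #3 pop() → 1 — stack <75>
step 4: #4 pop() → 75 — stack <>
step 5: #5 push(49) — stack <49>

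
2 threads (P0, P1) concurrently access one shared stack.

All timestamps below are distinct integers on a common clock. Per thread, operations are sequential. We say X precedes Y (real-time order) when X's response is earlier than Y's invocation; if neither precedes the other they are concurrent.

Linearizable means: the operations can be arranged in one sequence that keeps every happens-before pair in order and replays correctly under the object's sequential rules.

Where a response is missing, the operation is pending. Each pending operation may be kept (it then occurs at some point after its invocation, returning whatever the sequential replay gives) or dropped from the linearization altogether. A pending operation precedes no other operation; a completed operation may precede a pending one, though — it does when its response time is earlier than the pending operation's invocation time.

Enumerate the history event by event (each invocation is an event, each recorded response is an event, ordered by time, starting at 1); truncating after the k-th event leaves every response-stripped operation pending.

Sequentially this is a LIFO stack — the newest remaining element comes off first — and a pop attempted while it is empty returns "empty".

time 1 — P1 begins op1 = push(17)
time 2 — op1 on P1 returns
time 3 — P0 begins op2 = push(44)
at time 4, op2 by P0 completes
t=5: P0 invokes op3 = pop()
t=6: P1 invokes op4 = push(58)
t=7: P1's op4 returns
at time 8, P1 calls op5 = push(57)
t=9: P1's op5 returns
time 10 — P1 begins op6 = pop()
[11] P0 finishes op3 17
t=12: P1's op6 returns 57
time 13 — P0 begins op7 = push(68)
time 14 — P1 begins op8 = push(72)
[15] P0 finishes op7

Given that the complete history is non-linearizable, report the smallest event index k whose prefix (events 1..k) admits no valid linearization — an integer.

11

a valid linearization of events 1..10 exists, for instance op1, op2, op3, op4, op5:
1. op1 push(17), leaving stack <17>
2. op2 push(44), leaving stack <17,44>
3. op3 pop() (pending, included), leaving stack <17>
4. op4 push(58), leaving stack <17,58>
5. op5 push(57), leaving stack <17,58,57>
adding event 11 (op3 responds at 11) leaves no legal real-time order
no completion choice of the 1 pending operation (op6) rescues it — every subset was tried
take op1, op2, op3, op4, op5 (pending dropped): step 3 already fails, because op3 pop() → 17 cannot occur there
take op1, op2, op4, op3, op5 (pending dropped): step 4 already fails, because op3 pop() → 17 cannot occur there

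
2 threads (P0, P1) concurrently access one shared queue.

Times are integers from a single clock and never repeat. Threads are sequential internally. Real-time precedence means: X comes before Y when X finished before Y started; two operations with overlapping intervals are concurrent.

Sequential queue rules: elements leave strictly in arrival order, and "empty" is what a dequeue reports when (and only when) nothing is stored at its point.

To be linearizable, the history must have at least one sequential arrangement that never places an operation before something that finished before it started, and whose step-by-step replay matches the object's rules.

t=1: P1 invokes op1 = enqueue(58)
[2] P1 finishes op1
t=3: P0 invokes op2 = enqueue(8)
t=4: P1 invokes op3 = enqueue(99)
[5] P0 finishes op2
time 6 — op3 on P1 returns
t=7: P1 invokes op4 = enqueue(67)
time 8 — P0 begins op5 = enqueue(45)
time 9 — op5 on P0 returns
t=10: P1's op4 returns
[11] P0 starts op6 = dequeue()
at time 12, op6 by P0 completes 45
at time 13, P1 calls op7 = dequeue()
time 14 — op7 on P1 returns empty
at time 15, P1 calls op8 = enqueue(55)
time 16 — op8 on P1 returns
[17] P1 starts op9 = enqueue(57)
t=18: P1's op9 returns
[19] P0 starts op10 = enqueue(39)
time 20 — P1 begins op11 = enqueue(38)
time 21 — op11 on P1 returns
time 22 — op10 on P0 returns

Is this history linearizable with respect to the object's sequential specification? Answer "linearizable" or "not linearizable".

not linearizable

already the first 12 events (up to op6's response at time 12) admit no linearization; the first 11 still do
checked exhaustively: 4 real-time-consistent orders of 6 completed operations, zero legal queue replays
sample order op1, op2, op3, op4, op5, op6 stalls at step 6 — op6 dequeue() → 45 has no legal effect
sample order op1, op2, op3, op5, op4, op6 stalls at step 6 — op6 dequeue() → 45 has no legal effect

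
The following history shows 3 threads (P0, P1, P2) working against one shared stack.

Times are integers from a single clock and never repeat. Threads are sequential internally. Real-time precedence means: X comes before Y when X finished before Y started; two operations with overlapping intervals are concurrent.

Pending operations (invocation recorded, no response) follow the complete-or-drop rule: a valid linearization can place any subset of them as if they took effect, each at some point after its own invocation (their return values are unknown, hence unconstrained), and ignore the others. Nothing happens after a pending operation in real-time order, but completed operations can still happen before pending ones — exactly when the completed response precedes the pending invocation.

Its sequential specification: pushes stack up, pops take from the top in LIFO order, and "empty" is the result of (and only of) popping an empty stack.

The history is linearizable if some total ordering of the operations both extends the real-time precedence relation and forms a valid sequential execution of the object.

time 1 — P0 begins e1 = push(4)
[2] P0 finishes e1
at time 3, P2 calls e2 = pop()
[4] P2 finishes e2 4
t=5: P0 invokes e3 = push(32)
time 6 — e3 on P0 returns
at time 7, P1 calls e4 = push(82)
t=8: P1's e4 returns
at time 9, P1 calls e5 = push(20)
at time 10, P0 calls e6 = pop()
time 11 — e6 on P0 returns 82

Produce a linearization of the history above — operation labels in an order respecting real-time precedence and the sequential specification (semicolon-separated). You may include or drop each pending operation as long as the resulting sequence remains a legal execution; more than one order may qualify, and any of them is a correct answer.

e1; e2; e3; e4; e6

after step 1 (e1 push(4)): stack <4>
after step 2 (e2 pop() → 4): stack <>
after step 3 (e3 push(32)): stack <32>
after step 4 (e4 push(82)): stack <32,82>
after step 5 (e6 pop() → 82): stack <32>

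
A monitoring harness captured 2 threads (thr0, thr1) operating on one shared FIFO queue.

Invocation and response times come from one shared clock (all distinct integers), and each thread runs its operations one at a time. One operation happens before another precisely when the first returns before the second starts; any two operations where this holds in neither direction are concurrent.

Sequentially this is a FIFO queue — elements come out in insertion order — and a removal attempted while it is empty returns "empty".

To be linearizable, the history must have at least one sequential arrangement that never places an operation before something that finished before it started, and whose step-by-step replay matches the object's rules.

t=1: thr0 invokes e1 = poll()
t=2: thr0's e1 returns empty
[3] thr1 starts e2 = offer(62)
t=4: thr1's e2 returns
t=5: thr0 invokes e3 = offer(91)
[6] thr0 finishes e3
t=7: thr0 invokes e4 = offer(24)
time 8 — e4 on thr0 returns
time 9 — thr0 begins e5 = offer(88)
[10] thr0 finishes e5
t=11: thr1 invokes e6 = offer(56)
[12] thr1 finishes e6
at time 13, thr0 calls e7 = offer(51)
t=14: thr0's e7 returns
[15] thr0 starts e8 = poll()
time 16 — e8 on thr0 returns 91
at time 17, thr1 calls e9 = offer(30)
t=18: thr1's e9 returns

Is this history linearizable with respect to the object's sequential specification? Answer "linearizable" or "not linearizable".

prefix check: 1..15 passes, 1..16 fails once e8's time-16 response joins
the sole real-time-consistent order of 8 completed operations fails the FIFO queue replay
one such order, e1, e2, e3, e4, e5, e6, e7, e8, breaks at step 8 where e8 poll() → 91 is illegal

not linearizable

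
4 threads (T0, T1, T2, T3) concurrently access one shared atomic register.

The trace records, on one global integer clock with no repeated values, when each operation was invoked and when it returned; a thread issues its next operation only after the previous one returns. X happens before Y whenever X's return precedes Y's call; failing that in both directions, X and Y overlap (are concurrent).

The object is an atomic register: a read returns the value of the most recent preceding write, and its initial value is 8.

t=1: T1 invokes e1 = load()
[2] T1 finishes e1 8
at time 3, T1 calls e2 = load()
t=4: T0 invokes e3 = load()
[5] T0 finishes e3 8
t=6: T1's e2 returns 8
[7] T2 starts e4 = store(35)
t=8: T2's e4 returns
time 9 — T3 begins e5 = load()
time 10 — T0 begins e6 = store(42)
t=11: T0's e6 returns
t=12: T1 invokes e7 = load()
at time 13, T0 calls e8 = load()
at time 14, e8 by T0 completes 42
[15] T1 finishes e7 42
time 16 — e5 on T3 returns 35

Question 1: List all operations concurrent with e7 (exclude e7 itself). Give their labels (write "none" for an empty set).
e7 spans [12,15]; an op avoiding the whole window 12..15 is ordered, any other is concurrent
e1 [1,2]: before
e2 [3,6]: before
e3 [4,5]: before
e4 [7,8]: before
e5 [9,16]: concurrent
e6 [10,11]: before
e8 [13,14]: concurrent

e5, e8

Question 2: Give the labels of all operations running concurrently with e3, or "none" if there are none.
concurrent with e3 ([4,5]): every op whose interval crosses 4..5
e1 [1,2]: before
e2 [3,6]: concurrent
e4 [7,8]: after
e5 [9,16]: after
e6 [10,11]: after
e7 [12,15]: after
e8 [13,14]: after

e2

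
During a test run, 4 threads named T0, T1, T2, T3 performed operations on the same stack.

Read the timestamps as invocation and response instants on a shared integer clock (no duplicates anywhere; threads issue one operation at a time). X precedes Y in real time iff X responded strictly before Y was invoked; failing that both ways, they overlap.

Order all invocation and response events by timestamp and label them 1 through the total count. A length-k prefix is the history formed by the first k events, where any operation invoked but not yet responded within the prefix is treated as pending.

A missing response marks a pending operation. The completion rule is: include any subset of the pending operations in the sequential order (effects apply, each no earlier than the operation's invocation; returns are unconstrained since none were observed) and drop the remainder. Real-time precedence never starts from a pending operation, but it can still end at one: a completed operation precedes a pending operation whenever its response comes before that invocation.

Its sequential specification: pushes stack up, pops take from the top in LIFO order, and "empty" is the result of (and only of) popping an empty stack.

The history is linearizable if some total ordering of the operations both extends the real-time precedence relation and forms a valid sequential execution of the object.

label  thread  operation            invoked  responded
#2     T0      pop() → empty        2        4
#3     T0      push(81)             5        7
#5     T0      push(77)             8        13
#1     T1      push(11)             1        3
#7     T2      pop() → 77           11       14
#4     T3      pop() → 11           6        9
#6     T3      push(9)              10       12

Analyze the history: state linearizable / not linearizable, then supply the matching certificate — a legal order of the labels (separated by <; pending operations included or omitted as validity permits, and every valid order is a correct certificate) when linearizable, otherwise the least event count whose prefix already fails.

linearizable — witness: #2 < #1 < #4 < #3 < #5 < #7 < #6

1. #2 pop() → empty, leaving stack <>
2. #1 push(11), leaving stack <11>
3. #4 pop() → 11, leaving stack <>
4. #3 push(81), leaving stack <81>
5. #5 push(77), leaving stack <81,77>
6. #7 pop() → 77, leaving stack <81>
7. #6 push(9), leaving stack <81,9>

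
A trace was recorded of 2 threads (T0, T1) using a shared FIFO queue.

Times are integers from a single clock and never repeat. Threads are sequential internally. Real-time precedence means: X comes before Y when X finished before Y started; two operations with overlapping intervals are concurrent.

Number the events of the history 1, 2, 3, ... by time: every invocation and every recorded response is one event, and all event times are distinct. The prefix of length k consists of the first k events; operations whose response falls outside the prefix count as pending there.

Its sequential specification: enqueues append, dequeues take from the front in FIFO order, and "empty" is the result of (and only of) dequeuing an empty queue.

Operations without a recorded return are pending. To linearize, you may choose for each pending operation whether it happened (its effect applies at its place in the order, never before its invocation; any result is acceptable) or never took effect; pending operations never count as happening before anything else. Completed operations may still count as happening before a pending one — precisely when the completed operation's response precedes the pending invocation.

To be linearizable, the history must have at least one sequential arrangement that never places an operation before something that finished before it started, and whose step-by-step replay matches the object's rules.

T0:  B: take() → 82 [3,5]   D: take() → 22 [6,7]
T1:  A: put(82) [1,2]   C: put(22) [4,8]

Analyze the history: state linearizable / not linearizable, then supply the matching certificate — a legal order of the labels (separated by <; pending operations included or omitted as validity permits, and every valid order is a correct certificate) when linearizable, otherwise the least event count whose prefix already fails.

linearizable — witness: A < B < C < D

1. A put(82), leaving queue <82>
2. B take() → 82, leaving queue <>
3. C put(22), leaving queue <22>
4. D take() → 22, leaving queue <>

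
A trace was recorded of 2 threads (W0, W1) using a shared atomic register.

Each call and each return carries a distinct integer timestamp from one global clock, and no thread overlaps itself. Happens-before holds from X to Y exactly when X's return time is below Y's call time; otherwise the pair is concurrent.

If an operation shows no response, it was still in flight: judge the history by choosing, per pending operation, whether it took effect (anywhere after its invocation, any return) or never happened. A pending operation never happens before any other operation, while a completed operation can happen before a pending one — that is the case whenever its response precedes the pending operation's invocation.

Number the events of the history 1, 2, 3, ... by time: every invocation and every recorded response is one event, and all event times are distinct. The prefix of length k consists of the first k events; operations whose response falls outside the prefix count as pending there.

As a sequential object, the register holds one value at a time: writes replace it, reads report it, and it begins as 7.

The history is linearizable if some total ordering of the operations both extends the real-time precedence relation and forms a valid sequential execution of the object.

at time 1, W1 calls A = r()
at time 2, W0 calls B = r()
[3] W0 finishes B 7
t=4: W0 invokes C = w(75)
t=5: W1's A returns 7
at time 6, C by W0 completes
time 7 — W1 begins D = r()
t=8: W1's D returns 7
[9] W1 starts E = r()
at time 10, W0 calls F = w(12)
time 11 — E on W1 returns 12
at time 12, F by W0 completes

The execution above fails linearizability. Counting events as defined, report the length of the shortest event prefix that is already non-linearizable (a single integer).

8

one valid order for events 1..7 is A, B, C:
after step 1 (A r() → 7): value 7
after step 2 (B r() → 7): value 7
after step 3 (C w(75)): value 75
event 8 — D's response, time 8 — after it, nothing linearizes
sample order A, B, C, D stalls at step 4 — D r() → 7 has no legal effect
sample order B, A, C, D stalls at step 4 — D r() → 7 has no legal effect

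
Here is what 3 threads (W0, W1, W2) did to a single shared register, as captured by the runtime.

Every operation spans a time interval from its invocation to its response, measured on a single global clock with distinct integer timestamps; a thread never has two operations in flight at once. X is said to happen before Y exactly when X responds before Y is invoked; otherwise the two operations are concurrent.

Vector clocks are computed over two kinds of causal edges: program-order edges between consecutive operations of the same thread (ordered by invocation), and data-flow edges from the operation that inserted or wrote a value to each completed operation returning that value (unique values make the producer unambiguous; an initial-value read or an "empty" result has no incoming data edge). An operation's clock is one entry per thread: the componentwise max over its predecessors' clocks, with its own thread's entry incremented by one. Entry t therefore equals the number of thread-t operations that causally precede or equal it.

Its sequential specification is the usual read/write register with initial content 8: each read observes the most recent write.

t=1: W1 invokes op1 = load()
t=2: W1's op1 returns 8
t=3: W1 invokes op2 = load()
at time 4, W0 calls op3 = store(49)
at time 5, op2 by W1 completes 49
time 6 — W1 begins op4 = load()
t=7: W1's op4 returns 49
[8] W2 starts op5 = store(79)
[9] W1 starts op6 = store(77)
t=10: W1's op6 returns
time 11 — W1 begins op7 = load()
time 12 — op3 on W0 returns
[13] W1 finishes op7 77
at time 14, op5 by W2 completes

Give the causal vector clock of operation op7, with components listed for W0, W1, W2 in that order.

root op op5, invoked 8: fresh clock plus W2's own tick → (0, 0, 1)
root op op1, invoked 1: fresh clock plus W1's own tick → (0, 1, 0)
root op op3, invoked 4: fresh clock plus W0's own tick → (1, 0, 0)
merge at op2 (invoked 3): VC(op1)=(0, 1, 0), VC(op3)=(1, 0, 0), own-thread bump on W1 → (1, 2, 0)
merge at op4 (invoked 6): VC(op2)=(1, 2, 0), VC(op3)=(1, 0, 0), own-thread bump on W1 → (1, 3, 0)
merge at op6 (invoked 9): VC(op4)=(1, 3, 0), own-thread bump on W1 → (1, 4, 0)
merge at op7 (invoked 11): VC(op6)=(1, 4, 0), own-thread bump on W1 → (1, 5, 0)
target: VC(op7) = (1, 5, 0)

(1, 5, 0)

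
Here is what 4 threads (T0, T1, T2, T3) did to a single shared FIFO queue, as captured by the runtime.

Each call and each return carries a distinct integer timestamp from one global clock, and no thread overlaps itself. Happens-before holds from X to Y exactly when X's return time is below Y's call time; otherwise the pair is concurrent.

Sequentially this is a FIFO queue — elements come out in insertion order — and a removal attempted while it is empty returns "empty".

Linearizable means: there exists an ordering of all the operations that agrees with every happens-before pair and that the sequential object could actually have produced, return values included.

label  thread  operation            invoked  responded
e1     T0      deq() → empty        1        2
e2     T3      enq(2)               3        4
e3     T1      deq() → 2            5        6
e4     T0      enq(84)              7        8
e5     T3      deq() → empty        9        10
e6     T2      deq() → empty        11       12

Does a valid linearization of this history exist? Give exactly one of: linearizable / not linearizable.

not linearizable

cut after 9 events: linearizable; cut after 10 events (e5 responds, time 10): not linearizable
a single order respects real time; the 5 completed FIFO queue operations fail replay along it
sample order e1, e2, e3, e4, e5 stalls at step 5 — e5 deq() → empty has no legal effect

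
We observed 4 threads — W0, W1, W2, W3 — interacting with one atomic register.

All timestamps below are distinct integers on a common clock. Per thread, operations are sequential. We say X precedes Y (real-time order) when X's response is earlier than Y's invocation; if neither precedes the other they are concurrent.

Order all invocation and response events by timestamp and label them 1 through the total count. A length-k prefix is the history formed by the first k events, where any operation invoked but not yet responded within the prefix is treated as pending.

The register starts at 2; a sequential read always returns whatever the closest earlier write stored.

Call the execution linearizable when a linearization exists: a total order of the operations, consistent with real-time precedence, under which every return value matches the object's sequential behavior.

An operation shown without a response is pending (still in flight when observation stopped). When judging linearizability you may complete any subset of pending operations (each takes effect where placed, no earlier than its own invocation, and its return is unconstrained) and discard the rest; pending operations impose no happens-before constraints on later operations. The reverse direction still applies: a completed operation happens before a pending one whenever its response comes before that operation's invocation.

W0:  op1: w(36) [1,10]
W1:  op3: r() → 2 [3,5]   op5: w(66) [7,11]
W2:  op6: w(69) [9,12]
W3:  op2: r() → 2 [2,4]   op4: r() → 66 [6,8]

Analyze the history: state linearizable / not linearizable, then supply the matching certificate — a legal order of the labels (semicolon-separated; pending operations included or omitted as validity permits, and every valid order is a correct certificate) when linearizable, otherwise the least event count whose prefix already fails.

after step 1 (op2 r() → 2): value 2
after step 2 (op3 r() → 2): value 2
after step 3 (op1 w(36)): value 36
after step 4 (op5 w(66)): value 66
after step 5 (op4 r() → 66): value 66
after step 6 (op6 w(69)): value 69

linearizable — witness: op2; op3; op1; op5; op4; op6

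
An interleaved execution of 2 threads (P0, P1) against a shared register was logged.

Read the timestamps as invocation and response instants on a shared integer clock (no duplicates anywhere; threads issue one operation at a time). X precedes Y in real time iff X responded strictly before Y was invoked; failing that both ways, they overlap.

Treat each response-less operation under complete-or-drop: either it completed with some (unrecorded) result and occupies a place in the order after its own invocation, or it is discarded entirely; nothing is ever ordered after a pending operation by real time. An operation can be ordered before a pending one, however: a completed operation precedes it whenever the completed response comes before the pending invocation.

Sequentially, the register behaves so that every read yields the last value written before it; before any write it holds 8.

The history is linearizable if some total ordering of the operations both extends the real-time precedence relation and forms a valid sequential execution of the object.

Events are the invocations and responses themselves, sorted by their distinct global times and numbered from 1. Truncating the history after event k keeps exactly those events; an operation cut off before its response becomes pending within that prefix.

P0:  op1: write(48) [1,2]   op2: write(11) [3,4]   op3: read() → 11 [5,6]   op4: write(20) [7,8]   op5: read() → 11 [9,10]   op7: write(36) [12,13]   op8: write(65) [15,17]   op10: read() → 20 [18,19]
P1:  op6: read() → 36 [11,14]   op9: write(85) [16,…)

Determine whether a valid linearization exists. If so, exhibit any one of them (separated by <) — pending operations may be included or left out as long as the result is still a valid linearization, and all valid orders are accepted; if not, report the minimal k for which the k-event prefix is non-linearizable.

not linearizable — minimal violating prefix: 10 events

cut after 9 events: linearizable; cut after 10 events (op5 responds, time 10): not linearizable
the completed operations (5 total) allow one real-time order; the register replay rejects it
one such order, op1, op2, op3, op4, op5, breaks at step 5 where op5 read() → 11 is illegal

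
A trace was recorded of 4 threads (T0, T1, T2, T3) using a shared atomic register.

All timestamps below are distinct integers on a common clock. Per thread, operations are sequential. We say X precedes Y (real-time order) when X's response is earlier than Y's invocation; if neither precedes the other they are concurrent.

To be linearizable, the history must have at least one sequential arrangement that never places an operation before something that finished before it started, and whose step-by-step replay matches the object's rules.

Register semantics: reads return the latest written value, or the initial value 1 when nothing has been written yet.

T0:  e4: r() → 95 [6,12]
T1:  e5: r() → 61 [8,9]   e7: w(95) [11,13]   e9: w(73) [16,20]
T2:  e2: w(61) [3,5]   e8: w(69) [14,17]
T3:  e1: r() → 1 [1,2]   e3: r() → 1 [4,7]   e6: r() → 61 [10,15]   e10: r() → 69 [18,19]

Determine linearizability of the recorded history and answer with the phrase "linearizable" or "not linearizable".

linearizable

witness order: e1, e3, e2, e5, e6, e7, e4, e8, e10, e9
step 1: e1 r() → 1 — value 1
step 2: e3 r() → 1 — value 1
step 3: e2 w(61) — value 61
step 4: e5 r() → 61 — value 61
step 5: e6 r() → 61 — value 61
step 6: e7 w(95) — value 95
step 7: e4 r() → 95 — value 95
step 8: e8 w(69) — value 69
step 9: e10 r() → 69 — value 69
step 10: e9 w(73) — value 73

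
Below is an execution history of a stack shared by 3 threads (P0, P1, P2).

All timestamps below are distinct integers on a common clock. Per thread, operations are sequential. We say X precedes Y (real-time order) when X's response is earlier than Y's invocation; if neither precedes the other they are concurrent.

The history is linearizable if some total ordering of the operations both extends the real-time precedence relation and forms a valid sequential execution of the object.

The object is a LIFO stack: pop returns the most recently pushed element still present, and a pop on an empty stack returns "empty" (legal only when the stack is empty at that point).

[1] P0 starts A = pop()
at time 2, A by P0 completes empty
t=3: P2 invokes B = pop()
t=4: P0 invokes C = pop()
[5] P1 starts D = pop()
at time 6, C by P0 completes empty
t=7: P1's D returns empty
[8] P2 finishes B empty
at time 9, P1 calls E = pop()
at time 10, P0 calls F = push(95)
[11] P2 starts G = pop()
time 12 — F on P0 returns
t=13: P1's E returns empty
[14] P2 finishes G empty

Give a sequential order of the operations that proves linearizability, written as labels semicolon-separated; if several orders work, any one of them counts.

after step 1 (A pop() → empty): stack <>
after step 2 (B pop() → empty): stack <>
after step 3 (C pop() → empty): stack <>
after step 4 (D pop() → empty): stack <>
after step 5 (E pop() → empty): stack <>
after step 6 (G pop() → empty): stack <>
after step 7 (F push(95)): stack <95>

A; B; C; D; E; G; F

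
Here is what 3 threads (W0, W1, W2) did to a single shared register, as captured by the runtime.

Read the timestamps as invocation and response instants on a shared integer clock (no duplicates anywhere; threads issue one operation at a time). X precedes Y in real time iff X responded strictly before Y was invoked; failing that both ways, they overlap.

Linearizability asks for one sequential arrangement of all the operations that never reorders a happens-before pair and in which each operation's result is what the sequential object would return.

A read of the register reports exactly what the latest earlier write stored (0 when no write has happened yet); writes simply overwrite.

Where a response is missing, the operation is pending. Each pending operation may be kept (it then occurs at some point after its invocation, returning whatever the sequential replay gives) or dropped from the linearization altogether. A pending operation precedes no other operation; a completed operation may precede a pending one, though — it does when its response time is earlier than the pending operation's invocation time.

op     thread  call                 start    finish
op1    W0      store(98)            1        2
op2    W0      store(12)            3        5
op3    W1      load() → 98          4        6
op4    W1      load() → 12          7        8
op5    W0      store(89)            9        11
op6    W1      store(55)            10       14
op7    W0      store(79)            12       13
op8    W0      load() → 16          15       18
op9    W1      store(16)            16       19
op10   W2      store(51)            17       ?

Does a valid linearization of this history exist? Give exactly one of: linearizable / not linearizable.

linearizable

a witness: op1, op3, op2, op4, op5, op6, op7, op9, op8
1. op1 store(98), leaving value 98
2. op3 load() → 98, leaving value 98
3. op2 store(12), leaving value 12
4. op4 load() → 12, leaving value 12
5. op5 store(89), leaving value 89
6. op6 store(55), leaving value 55
7. op7 store(79), leaving value 79
8. op9 store(16), leaving value 16
9. op8 load() → 16, leaving value 16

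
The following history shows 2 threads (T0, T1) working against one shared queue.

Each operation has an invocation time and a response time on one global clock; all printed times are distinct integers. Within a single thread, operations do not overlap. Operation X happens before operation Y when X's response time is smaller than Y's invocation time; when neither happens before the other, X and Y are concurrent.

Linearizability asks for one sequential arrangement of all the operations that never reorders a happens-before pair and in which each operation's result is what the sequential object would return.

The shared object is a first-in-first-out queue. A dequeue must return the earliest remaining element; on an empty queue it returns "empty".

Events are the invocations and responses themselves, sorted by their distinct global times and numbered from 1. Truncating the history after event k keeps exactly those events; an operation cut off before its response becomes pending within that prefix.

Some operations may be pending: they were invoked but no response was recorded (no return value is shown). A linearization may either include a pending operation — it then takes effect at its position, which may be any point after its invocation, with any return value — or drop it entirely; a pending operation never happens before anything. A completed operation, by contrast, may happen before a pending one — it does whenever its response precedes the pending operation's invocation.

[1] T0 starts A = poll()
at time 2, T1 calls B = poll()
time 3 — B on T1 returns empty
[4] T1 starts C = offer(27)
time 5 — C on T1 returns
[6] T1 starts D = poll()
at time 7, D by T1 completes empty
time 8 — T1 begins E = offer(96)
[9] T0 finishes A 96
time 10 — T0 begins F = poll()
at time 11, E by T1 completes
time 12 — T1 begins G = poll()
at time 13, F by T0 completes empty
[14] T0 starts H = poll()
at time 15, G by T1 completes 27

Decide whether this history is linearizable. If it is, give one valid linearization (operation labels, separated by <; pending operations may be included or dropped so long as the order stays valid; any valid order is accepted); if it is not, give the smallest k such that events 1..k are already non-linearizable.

cut after 8 events: linearizable; cut after 9 events (A responds, time 9): not linearizable
4 completed operations, 4 real-time-consistent orders — every queue replay fails
include/drop combinations of the 1 pending operation (E) were all tried; none helps
take A, B, C, D (pending dropped): step 1 already fails, because A poll() → 96 cannot occur there
take B, A, C, D (pending dropped): step 2 already fails, because A poll() → 96 cannot occur there

not linearizable — minimal violating prefix: 9 events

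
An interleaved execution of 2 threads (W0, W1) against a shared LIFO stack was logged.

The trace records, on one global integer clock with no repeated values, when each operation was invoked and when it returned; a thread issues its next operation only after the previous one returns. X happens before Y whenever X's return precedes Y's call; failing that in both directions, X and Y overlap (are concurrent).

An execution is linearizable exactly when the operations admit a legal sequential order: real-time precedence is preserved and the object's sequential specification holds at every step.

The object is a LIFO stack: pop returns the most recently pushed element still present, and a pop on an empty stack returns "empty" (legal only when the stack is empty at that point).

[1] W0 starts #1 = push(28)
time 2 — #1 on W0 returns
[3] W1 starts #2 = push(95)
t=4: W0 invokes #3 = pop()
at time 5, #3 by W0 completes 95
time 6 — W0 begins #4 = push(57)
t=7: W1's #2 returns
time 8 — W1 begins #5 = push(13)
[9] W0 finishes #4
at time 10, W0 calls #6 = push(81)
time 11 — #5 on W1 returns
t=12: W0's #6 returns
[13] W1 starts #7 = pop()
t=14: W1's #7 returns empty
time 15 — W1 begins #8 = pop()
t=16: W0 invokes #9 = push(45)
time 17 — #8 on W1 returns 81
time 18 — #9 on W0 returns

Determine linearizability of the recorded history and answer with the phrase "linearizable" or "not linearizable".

not linearizable

the violation lands at event 14, #7's response at time 14: events 1..13 linearize, events 1..14 do not
real-time-consistent orders of the 7 completed operations: 8 — all fail the LIFO stack replay
sample order #1, #2, #3, #4, #5, #6, #7 stalls at step 7 — #7 pop() → empty has no legal effect
sample order #1, #2, #3, #4, #6, #5, #7 stalls at step 7 — #7 pop() → empty has no legal effect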